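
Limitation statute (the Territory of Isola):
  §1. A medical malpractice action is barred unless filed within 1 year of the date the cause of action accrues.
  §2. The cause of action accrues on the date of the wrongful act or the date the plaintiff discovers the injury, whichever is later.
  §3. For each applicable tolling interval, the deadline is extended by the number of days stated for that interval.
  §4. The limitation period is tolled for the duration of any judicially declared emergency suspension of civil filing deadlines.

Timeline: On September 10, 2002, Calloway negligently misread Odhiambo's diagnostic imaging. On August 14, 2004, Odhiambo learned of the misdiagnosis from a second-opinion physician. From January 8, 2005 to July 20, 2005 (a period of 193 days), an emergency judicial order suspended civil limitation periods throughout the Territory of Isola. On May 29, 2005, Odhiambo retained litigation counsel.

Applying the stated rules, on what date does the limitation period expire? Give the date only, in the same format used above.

Because discovery on August 14, 2004 post-dates the September 10, 2002 act, accrual under the later-of rule falls on August 14, 2004.
The untolled deadline — 1 year after August 14, 2004 — is August 14, 2005.
Because the emergency suspension of filing deadlines ran from January 8, 2005 to July 20, 2005, the deadline is extended by 193 days to February 23, 2006.
Nothing else in the chronology tolls or restarts the period.

February 23, 2006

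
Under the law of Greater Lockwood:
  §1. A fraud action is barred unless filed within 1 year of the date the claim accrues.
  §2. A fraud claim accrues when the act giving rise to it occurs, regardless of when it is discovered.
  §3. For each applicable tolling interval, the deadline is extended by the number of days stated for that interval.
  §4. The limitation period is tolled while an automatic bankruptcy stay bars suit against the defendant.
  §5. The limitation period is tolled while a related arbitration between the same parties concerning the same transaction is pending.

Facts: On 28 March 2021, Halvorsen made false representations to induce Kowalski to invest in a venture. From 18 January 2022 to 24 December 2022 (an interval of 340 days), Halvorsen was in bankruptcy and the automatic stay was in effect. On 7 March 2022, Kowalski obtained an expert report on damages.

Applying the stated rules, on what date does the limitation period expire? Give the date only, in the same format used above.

3 March 2023

The claim accrued on 28 March 2021, the date of the act.
1 year from 28 March 2021 is 28 March 2022.
The automatic bankruptcy stay from 18 January 2022 to 24 December 2022 tolled the period for 340 days, extending the deadline to 3 March 2023.
The other events in the timeline have no effect on the limitation period under the stated rules.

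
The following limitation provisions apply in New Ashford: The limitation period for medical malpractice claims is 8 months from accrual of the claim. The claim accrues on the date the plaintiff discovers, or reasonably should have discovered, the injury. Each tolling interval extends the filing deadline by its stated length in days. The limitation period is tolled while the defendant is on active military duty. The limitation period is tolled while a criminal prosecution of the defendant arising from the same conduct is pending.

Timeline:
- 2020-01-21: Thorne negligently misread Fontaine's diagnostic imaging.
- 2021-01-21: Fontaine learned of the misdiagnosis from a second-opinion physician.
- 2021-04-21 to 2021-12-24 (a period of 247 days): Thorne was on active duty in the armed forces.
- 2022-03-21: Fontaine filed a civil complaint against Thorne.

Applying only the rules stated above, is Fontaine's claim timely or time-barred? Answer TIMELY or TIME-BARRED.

TIMELY

Under the discovery rule, the claim accrued on 2021-01-21, when Fontaine discovered the injury — not on the 2020-01-21 date of the underlying act.
Adding the 8 months base period to 2021-01-21 gives a deadline of 2021-09-21, before any tolling.
The defendant's active military service from 2021-04-21 to 2021-12-24 tolled the period for 247 days, extending the deadline to 2022-05-26.
The 2022-03-21 filing precedes the 2022-05-26 deadline; the claim is timely.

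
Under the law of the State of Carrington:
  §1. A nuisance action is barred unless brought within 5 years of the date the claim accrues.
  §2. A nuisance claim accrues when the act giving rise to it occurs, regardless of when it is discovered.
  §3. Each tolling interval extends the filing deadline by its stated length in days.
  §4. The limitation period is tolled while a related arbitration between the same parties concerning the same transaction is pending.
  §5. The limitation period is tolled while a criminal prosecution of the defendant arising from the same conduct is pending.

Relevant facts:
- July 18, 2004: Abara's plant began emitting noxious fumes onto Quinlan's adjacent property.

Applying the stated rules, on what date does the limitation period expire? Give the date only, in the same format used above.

The claim accrued on July 18, 2004, when the wrongful act occurred.
Adding the 5 years base period to July 18, 2004 gives a deadline of July 18, 2009, before any tolling.

July 18, 2009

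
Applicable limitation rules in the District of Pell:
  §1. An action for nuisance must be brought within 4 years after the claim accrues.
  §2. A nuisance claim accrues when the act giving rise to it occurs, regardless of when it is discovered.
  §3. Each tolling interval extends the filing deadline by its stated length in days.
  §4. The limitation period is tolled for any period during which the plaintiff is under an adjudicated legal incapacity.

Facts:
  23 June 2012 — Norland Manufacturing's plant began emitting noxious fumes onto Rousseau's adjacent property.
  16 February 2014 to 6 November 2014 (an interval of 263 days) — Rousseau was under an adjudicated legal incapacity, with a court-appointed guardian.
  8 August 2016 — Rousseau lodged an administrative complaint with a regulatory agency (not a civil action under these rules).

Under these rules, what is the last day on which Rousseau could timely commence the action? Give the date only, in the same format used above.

13 March 2017

The claim accrued on 23 June 2012, the date of the act.
Adding the 4 years base period to 23 June 2012 gives a deadline of 23 June 2016, before any tolling.
Because the plaintiff's legal incapacity ran from 16 February 2014 to 6 November 2014, the deadline is extended by 263 days to 13 March 2017.
The other events in the timeline have no effect on the limitation period under the stated rules.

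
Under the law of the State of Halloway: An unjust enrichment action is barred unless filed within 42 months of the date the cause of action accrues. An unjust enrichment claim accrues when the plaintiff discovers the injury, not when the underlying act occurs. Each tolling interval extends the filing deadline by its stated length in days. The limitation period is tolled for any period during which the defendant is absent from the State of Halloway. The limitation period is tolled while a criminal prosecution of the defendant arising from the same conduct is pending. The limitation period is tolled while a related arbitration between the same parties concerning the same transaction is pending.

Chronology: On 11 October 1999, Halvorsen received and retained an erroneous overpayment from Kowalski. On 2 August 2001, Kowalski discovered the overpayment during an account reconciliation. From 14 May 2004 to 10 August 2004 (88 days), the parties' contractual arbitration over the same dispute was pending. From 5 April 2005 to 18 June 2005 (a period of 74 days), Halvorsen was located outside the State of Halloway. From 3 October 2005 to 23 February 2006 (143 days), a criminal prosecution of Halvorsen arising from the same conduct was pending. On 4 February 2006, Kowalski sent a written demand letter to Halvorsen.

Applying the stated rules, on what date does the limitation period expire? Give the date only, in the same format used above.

The claim did not accrue until Kowalski discovered the injury on 2 August 2001; the 11 October 1999 act date does not start the clock under the stated rule.
Adding the 42 months base period to 2 August 2001 gives a deadline of 2 February 2005, before any tolling.
The pending related arbitration from 14 May 2004 to 10 August 2004 tolled the period for 88 days, extending the deadline to 1 May 2005.
Because the defendant's absence from the jurisdiction ran from 5 April 2005 to 18 June 2005, the deadline is extended by 74 days to 14 July 2005.
The pending criminal prosecution from 3 October 2005 to 23 February 2006 began after the period had already run on 14 July 2005, so it has no tolling effect.
The other events in the timeline have no effect on the limitation period under the stated rules.

14 July 2005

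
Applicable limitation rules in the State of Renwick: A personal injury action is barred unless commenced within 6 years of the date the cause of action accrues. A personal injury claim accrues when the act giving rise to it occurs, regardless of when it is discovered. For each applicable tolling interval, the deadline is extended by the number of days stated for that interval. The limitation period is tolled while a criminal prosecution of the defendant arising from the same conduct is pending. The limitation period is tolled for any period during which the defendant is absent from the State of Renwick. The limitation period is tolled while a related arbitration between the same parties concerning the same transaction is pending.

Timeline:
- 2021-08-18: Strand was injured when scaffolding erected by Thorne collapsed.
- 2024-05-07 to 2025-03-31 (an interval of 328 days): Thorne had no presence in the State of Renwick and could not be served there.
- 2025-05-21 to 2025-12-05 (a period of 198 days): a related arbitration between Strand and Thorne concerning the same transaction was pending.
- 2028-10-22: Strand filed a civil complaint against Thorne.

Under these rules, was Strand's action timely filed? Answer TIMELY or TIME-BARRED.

The limitation period began to run on 2021-08-18.
The untolled deadline — 6 years after 2021-08-18 — is 2027-08-18.
The defendant's absence from the jurisdiction from 2024-05-07 to 2025-03-31 tolled the period for 328 days, extending the deadline to 2028-07-11.
Because the pending related arbitration ran from 2025-05-21 to 2025-12-05, the deadline is extended by 198 days to 2029-01-25.
Strand filed on 2028-10-22, before the 2029-01-25 deadline, so the action is timely.

TIMELY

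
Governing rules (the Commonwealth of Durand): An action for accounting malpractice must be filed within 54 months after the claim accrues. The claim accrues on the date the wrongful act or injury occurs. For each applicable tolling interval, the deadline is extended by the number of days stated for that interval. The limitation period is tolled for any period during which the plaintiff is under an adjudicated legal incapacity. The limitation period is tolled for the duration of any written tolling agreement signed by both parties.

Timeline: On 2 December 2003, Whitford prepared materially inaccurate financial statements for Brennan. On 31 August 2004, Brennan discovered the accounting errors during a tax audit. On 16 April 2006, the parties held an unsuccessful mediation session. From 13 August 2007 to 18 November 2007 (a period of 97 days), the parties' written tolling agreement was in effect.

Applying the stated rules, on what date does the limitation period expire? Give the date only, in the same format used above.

7 September 2008

The claim accrued on 2 December 2003, when the wrongful act occurred; under the stated occurrence rule the 31 August 2004 discovery does not delay accrual.
The untolled deadline — 54 months after 2 December 2003 — is 2 June 2008.
The period was tolled for 97 days by the written tolling agreement (13 August 2007 to 18 November 2007), pushing the deadline to 7 September 2008.
Nothing else in the chronology tolls or restarts the period.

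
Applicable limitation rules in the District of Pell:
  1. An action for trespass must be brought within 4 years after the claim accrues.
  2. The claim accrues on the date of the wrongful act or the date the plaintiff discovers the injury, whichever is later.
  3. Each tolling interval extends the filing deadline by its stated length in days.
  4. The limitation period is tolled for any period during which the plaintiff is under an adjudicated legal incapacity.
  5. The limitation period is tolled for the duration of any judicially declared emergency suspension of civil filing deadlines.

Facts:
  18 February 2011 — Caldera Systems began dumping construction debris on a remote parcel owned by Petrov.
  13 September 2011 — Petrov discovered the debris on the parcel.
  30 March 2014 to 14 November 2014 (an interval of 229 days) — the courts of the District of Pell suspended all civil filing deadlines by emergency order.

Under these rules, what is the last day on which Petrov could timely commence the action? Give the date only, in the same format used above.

29 April 2016

The claim accrued on 13 September 2011 — the later of the 18 February 2011 act and the 13 September 2011 discovery.
4 years from 13 September 2011 is 13 September 2015.
The emergency suspension of filing deadlines from 30 March 2014 to 14 November 2014 tolled the period for 229 days, extending the deadline to 29 April 2016.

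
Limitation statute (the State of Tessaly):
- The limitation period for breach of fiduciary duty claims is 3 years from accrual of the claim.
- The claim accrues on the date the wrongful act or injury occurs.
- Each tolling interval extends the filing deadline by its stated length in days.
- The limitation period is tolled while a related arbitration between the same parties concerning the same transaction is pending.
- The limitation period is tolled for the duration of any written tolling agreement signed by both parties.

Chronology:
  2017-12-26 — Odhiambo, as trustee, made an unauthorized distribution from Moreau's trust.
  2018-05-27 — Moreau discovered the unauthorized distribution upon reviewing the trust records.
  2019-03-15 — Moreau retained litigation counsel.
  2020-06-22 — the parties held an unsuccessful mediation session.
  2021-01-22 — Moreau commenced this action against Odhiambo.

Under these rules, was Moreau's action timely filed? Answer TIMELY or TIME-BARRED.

Because the rule ties accrual to occurrence, the claim accrued on 2017-12-26, not on the 2018-05-27 discovery date.
3 years from 2017-12-26 is 2020-12-26.
None of the other events listed affects the running of the period under the stated rules.
Filing on 2021-01-22 missed the 2020-12-26 deadline — the action is time-barred.

TIME-BARRED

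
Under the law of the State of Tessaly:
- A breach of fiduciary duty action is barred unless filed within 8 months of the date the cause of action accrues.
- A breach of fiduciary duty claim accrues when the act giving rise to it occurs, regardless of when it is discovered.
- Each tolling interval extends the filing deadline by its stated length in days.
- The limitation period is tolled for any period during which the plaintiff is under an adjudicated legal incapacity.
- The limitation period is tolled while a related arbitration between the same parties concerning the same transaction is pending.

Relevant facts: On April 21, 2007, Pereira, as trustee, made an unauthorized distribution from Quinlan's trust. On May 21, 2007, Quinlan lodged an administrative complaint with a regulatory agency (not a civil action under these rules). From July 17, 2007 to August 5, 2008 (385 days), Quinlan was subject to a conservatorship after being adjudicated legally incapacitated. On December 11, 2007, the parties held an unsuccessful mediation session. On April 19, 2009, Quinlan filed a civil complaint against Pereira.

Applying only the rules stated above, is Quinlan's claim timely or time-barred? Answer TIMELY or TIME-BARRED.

TIME-BARRED

The claim accrued on April 21, 2007, when the wrongful act occurred.
Adding the 8 months base period to April 21, 2007 gives a deadline of December 21, 2007, before any tolling.
The plaintiff's legal incapacity from July 17, 2007 to August 5, 2008 tolled the period for 385 days, extending the deadline to January 9, 2009.
None of the other events listed affects the running of the period under the stated rules.
The April 19, 2009 filing falls after the January 9, 2009 deadline; the claim is time-barred.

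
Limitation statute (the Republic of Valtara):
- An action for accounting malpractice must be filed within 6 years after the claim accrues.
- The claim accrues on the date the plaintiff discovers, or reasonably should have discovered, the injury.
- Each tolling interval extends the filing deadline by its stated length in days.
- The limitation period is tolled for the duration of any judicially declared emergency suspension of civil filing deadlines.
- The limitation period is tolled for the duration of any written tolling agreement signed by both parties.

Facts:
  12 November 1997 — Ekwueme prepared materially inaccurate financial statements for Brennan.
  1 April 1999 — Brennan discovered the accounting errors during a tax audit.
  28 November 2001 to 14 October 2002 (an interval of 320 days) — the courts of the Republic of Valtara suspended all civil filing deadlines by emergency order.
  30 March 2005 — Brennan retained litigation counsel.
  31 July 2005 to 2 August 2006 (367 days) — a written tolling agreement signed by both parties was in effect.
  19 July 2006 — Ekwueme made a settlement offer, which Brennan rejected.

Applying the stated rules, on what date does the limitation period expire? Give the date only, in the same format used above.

The claim did not accrue until Brennan discovered the injury on 1 April 1999; the 12 November 1997 act date does not start the clock under the stated rule.
The untolled deadline — 6 years after 1 April 1999 — is 1 April 2005.
Because the emergency suspension of filing deadlines ran from 28 November 2001 to 14 October 2002, the deadline is extended by 320 days to 15 February 2006.
The period was tolled for 367 days by the written tolling agreement (31 July 2005 to 2 August 2006), pushing the deadline to 17 February 2007.
The other events in the timeline have no effect on the limitation period under the stated rules.

17 February 2007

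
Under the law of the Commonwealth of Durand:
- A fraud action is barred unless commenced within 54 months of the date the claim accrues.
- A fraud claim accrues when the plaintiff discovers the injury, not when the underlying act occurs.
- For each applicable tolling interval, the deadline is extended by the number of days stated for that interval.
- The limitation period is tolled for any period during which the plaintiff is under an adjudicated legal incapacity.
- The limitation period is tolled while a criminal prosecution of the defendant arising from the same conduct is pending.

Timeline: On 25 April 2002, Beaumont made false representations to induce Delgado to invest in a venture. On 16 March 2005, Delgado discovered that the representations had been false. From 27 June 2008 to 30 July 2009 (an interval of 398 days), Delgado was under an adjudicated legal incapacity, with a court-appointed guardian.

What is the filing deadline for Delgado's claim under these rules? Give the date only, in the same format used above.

Under the discovery rule, the claim accrued on 16 March 2005, when Delgado discovered the injury — not on the 25 April 2002 date of the underlying act.
54 months from 16 March 2005 is 16 September 2009.
The period was tolled for 398 days by the plaintiff's legal incapacity (27 June 2008 to 30 July 2009), pushing the deadline to 19 October 2010.

19 October 2010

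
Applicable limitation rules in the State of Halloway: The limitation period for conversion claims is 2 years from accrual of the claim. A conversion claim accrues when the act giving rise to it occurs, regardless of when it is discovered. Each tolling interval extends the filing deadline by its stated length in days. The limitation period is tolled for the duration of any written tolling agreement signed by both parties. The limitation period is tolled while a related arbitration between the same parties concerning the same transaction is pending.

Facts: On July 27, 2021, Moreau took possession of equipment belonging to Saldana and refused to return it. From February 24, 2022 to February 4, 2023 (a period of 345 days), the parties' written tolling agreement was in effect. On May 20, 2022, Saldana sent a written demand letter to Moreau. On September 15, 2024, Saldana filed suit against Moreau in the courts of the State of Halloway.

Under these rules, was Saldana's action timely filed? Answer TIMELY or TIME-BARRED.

TIME-BARRED

The claim accrued on July 27, 2021, the date of the act.
The untolled deadline — 2 years after July 27, 2021 — is July 27, 2023.
The period was tolled for 345 days by the written tolling agreement (February 24, 2022 to February 4, 2023), pushing the deadline to July 6, 2024.
None of the other events listed affects the running of the period under the stated rules.
The September 15, 2024 filing falls after the July 6, 2024 deadline; the claim is time-barred.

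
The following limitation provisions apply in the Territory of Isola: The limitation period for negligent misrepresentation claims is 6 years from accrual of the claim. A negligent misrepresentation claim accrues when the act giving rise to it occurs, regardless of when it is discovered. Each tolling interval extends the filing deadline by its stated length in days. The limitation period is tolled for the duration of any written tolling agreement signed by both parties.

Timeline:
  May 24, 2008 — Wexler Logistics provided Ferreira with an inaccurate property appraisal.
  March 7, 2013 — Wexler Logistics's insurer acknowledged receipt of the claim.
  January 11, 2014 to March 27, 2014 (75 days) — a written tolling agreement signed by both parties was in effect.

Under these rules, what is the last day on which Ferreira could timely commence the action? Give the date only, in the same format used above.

The claim accrued on May 24, 2008, the date of the act.
Adding the 6 years base period to May 24, 2008 gives a deadline of May 24, 2014, before any tolling.
Because the written tolling agreement ran from January 11, 2014 to March 27, 2014, the deadline is extended by 75 days to August 7, 2014.
None of the other events listed affects the running of the period under the stated rules.

August 7, 2014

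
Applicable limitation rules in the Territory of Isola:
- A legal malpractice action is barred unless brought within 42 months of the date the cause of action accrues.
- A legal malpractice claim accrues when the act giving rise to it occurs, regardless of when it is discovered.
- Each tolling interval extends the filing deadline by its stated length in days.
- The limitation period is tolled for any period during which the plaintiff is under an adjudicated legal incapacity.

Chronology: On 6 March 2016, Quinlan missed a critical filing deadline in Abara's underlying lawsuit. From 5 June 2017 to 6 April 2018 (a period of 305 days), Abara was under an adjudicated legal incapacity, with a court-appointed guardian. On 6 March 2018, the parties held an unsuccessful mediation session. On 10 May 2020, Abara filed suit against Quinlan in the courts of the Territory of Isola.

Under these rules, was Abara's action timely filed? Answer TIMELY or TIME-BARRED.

TIMELY

The claim accrued on 6 March 2016, when the wrongful act occurred.
The untolled deadline — 42 months after 6 March 2016 — is 6 September 2019.
The plaintiff's legal incapacity from 5 June 2017 to 6 April 2018 tolled the period for 305 days, extending the deadline to 7 July 2020.
The other events in the timeline have no effect on the limitation period under the stated rules.
Filing on 10 May 2020 beat the 7 July 2020 deadline — the action is timely.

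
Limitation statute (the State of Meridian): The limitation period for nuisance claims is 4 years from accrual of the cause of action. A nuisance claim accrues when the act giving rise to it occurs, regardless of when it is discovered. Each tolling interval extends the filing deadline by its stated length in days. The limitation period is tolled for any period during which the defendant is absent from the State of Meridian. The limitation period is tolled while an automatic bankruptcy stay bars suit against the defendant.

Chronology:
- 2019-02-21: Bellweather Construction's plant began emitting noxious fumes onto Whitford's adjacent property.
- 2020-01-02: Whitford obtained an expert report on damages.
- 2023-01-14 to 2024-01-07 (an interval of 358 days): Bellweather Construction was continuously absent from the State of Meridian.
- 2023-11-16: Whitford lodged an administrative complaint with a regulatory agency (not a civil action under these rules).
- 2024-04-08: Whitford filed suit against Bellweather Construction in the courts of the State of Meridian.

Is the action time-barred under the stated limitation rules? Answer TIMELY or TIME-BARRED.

TIME-BARRED

The cause of action accrued on 2019-02-21, the date of the act.
The untolled deadline — 4 years after 2019-02-21 — is 2023-02-21.
The period was tolled for 358 days by the defendant's absence from the jurisdiction (2023-01-14 to 2024-01-07), pushing the deadline to 2024-02-14.
The other events in the timeline have no effect on the limitation period under the stated rules.
Filing on 2024-04-08 missed the 2024-02-14 deadline — the action is time-barred.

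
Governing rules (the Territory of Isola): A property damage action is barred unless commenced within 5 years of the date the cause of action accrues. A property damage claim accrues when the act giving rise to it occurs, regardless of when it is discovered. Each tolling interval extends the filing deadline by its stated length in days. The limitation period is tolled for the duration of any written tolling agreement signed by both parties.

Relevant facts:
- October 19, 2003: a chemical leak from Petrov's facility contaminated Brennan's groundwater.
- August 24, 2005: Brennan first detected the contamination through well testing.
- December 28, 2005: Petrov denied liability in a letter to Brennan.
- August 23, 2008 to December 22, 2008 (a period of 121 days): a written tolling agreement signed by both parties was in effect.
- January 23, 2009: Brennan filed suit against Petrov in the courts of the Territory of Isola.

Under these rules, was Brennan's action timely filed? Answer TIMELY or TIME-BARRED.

Accrual is governed by the date of the act, so the period began to run on October 19, 2003; the later discovery on August 24, 2005 is irrelevant under the stated rule.
The untolled deadline — 5 years after October 19, 2003 — is October 19, 2008.
Because the written tolling agreement ran from August 23, 2008 to December 22, 2008, the deadline is extended by 121 days to February 17, 2009.
Nothing else in the chronology tolls or restarts the period.
Filing on January 23, 2009 beat the February 17, 2009 deadline — the action is timely.

TIMELY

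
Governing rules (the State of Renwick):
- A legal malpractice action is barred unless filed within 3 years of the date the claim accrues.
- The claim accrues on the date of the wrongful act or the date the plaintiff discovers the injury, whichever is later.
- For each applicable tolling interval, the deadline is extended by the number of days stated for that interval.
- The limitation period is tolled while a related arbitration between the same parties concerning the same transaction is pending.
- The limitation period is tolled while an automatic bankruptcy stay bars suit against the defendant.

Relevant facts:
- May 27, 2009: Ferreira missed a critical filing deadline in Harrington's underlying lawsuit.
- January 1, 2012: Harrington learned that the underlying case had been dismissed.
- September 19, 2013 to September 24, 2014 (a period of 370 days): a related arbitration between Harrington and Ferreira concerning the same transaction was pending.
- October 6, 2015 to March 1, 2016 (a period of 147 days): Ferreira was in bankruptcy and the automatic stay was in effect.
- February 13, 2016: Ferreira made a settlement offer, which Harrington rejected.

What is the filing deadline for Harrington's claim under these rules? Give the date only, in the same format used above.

Taking the later of the act (May 27, 2009) and discovery (January 1, 2012), the claim accrued on January 1, 2012.
The untolled deadline — 3 years after January 1, 2012 — is January 1, 2015.
Because the pending related arbitration ran from September 19, 2013 to September 24, 2014, the deadline is extended by 370 days to January 6, 2016.
The automatic bankruptcy stay from October 6, 2015 to March 1, 2016 tolled the period for 147 days, extending the deadline to June 1, 2016.
The other events in the timeline have no effect on the limitation period under the stated rules.

June 1, 2016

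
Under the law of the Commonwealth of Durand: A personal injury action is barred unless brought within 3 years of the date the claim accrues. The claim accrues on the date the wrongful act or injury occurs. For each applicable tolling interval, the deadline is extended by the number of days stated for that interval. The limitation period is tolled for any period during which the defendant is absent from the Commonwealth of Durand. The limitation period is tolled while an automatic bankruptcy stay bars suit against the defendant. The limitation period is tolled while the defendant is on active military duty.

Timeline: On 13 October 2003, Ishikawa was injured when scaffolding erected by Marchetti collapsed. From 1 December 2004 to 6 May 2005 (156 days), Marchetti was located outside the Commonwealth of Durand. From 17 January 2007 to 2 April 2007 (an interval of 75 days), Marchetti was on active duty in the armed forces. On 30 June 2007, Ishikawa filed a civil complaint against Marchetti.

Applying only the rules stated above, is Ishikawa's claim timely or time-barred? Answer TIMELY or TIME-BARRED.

The claim accrued on 13 October 2003, the date of the act.
Adding the 3 years base period to 13 October 2003 gives a deadline of 13 October 2006, before any tolling.
The defendant's absence from the jurisdiction from 1 December 2004 to 6 May 2005 tolled the period for 156 days, extending the deadline to 18 March 2007.
Because the defendant's active military service ran from 17 January 2007 to 2 April 2007, the deadline is extended by 75 days to 1 June 2007.
The 30 June 2007 filing falls after the 1 June 2007 deadline; the claim is time-barred.

TIME-BARRED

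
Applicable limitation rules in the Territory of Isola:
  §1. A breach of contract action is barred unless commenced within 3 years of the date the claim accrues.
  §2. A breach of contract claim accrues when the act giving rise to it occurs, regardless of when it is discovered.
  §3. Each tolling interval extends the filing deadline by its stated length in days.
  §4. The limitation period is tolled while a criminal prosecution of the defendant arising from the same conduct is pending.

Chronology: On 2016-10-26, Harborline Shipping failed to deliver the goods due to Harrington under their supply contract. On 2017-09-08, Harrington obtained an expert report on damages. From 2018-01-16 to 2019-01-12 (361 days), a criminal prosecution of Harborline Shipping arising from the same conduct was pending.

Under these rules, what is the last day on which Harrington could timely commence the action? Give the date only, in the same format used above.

The claim accrued on 2016-10-26, when the wrongful act occurred.
3 years from 2016-10-26 is 2019-10-26.
The pending criminal prosecution from 2018-01-16 to 2019-01-12 tolled the period for 361 days, extending the deadline to 2020-10-21.
None of the other events listed affects the running of the period under the stated rules.

2020-10-21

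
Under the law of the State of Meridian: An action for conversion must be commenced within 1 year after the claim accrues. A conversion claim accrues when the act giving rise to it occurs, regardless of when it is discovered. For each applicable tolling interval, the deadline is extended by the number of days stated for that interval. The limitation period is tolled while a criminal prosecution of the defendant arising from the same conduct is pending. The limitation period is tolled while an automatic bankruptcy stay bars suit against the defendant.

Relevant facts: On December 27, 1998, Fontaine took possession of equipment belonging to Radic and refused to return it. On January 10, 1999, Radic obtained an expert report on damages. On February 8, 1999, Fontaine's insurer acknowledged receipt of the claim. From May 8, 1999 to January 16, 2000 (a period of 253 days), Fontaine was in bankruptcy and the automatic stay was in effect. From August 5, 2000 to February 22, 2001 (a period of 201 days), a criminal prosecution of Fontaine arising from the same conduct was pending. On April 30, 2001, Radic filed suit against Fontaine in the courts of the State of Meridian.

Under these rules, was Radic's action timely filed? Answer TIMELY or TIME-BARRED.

TIME-BARRED

The claim accrued on December 27, 1998, the date of the act.
Adding the 1 year base period to December 27, 1998 gives a deadline of December 27, 1999, before any tolling.
Because the automatic bankruptcy stay ran from May 8, 1999 to January 16, 2000, the deadline is extended by 253 days to September 5, 2000.
The pending criminal prosecution from August 5, 2000 to February 22, 2001 tolled the period for 201 days, extending the deadline to March 25, 2001.
Nothing else in the chronology tolls or restarts the period.
Filing on April 30, 2001 missed the March 25, 2001 deadline — the action is time-barred.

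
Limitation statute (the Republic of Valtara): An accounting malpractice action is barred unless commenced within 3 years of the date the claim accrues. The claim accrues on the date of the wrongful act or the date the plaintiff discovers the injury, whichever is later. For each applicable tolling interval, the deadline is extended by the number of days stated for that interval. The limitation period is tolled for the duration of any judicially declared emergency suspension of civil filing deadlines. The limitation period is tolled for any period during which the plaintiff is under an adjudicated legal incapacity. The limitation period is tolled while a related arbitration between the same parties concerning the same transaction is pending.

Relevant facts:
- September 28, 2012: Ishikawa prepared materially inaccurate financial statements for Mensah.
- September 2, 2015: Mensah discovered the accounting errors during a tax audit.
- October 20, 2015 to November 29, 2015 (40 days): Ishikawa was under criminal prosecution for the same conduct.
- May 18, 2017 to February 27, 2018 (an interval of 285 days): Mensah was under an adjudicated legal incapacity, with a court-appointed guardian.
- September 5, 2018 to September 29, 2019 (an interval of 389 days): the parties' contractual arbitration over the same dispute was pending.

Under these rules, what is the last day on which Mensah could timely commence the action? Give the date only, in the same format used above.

The claim accrued on September 2, 2015 — the later of the September 28, 2012 act and the September 2, 2015 discovery.
The untolled deadline — 3 years after September 2, 2015 — is September 2, 2018.
The period was tolled for 285 days by the plaintiff's legal incapacity (May 18, 2017 to February 27, 2018), pushing the deadline to June 14, 2019.
The pending related arbitration from September 5, 2018 to September 29, 2019 tolled the period for 389 days, extending the deadline to July 7, 2020.
The pending criminal prosecution from October 20, 2015 to November 29, 2015 does not toll the period, because no stated rule makes a criminal prosecution a tolling event.

July 7, 2020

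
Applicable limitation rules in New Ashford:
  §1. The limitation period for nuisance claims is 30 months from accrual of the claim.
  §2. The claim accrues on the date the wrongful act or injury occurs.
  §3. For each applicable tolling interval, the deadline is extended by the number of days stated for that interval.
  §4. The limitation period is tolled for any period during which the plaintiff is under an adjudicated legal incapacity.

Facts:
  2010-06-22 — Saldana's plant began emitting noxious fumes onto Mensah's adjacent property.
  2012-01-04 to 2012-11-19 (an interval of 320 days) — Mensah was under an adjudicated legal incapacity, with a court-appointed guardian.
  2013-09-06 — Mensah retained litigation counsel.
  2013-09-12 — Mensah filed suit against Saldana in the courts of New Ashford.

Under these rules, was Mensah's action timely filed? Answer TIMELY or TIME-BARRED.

TIMELY

The limitation period began to run on 2010-06-22.
Adding the 30 months base period to 2010-06-22 gives a deadline of 2012-12-22, before any tolling.
The plaintiff's legal incapacity from 2012-01-04 to 2012-11-19 tolled the period for 320 days, extending the deadline to 2013-11-07.
None of the other events listed affects the running of the period under the stated rules.
The 2013-09-12 filing precedes the 2013-11-07 deadline; the claim is timely.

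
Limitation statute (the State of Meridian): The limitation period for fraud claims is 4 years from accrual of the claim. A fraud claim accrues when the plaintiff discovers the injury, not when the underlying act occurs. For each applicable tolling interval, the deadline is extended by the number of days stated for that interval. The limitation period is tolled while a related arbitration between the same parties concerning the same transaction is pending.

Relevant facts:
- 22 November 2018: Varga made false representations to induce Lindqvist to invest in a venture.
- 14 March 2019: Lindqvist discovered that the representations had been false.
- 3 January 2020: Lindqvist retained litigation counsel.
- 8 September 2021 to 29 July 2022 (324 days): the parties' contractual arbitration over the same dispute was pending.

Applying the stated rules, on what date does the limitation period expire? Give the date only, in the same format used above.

1 February 2024

The claim did not accrue until Lindqvist discovered the injury on 14 March 2019; the 22 November 2018 act date does not start the clock under the stated rule.
4 years from 14 March 2019 is 14 March 2023.
The period was tolled for 324 days by the pending related arbitration (8 September 2021 to 29 July 2022), pushing the deadline to 1 February 2024.
The other events in the timeline have no effect on the limitation period under the stated rules.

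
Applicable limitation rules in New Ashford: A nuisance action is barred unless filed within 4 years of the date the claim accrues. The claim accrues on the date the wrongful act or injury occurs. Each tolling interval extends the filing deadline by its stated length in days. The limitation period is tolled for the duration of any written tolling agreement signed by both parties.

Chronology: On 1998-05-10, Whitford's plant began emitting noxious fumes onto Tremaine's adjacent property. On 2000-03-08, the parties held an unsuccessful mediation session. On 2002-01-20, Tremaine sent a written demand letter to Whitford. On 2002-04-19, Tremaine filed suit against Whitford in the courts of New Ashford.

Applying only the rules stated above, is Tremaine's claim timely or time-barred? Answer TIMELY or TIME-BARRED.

The claim accrued on 1998-05-10, the date of the act.
Adding the 4 years base period to 1998-05-10 gives a deadline of 2002-05-10, before any tolling.
The other events in the timeline have no effect on the limitation period under the stated rules.
The 2002-04-19 filing precedes the 2002-05-10 deadline; the claim is timely.

TIMELY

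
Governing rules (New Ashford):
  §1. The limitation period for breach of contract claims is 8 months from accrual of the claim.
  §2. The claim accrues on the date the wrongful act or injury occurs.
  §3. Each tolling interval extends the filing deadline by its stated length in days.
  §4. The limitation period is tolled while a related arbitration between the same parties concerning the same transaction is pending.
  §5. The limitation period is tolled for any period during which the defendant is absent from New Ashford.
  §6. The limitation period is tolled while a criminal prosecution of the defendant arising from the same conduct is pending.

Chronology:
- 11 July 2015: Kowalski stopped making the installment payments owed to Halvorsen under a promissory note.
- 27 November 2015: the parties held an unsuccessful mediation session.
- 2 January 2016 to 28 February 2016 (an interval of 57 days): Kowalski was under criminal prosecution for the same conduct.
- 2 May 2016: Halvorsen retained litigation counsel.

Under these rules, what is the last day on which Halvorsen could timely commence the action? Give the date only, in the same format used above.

7 May 2016

The claim accrued on 11 July 2015, the date of the act.
The untolled deadline — 8 months after 11 July 2015 — is 11 March 2016.
The pending criminal prosecution from 2 January 2016 to 28 February 2016 tolled the period for 57 days, extending the deadline to 7 May 2016.
Nothing else in the chronology tolls or restarts the period.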